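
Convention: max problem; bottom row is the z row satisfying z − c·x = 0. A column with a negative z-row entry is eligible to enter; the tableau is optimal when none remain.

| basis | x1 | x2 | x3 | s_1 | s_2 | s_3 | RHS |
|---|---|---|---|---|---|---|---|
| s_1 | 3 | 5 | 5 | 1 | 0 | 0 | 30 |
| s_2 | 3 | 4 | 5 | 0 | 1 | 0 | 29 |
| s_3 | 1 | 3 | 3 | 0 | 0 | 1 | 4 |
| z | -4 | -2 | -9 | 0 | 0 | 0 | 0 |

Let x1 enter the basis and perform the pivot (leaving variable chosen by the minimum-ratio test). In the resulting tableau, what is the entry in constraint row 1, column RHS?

Ratio test on column x1 — row 1: 30/3 = 10; row 2: 29/3 = 29/3; row 3: 4/1 = 4. Minimum is 4 at row 3 (s_3 leaves); pivot element 1.
Divide row 3 by 1; eliminate column x1 from the other rows.
Row 1 update in column RHS: 30 − 3·4 = 18.

18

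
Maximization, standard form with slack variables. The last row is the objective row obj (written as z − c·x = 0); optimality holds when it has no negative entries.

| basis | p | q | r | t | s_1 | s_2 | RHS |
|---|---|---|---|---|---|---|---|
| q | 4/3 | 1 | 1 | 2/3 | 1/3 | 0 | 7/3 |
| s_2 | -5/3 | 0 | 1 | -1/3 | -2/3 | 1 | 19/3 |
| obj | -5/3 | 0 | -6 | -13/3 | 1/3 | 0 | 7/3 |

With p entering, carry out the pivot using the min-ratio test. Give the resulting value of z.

Ratio test on column p — row 1: (7/3)/(4/3) = 7/4; row 2: entry -5/3 ≤ 0. Minimum is 7/4 at row 1 (q leaves); pivot element 4/3.
Pivot on row 1; the obj-row RHS becomes 7/3 − (-5/3)·(7/4) = 21/4.

21/4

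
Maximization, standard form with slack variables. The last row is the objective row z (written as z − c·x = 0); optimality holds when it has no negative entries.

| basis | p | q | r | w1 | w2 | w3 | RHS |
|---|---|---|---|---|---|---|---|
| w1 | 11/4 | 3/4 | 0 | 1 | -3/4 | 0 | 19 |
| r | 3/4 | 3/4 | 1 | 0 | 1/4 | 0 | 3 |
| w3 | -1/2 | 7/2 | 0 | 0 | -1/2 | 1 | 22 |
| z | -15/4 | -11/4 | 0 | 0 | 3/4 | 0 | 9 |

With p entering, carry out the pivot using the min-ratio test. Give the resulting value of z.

Ratio test on column p — row 1: 19/(11/4) = 76/11; row 2: 3/(3/4) = 4; row 3: entry -1/2 ≤ 0. Minimum is 4 at row 2 (r leaves); pivot element 3/4.
Pivot on row 2; the z-row RHS becomes 9 − (-15/4)·4 = 24.

24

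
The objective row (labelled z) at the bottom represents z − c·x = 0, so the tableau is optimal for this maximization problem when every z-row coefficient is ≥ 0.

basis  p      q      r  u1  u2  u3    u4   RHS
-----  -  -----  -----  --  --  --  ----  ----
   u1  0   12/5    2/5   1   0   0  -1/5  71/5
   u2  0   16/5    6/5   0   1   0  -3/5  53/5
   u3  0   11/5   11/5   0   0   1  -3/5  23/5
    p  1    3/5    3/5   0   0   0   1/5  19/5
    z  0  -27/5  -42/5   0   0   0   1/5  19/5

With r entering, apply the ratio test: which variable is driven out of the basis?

Column r entries and ratios — u1: (71/5)/(2/5) = 71/2; u2: (53/5)/(6/5) = 53/6; u3: (23/5)/(11/5) = 23/11; p: (19/5)/(3/5) = 19/3.
Smallest ratio is 23/11 in the row of u3, so u3 leaves.

u3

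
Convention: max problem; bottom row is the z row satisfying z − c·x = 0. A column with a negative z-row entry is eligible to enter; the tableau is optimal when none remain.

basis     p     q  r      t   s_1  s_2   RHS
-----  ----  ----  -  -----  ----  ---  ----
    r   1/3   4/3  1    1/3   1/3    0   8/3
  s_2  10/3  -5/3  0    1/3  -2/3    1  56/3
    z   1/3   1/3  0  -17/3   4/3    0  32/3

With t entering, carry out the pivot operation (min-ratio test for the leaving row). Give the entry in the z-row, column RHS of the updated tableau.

Ratio test on column t — row 1: (8/3)/(1/3) = 8; row 2: (56/3)/(1/3) = 56. Minimum is 8 at row 1 (r leaves); pivot element 1/3.
Divide row 1 by 1/3; eliminate column t from the other rows.
z-row update in column RHS: 32/3 − (-17/3)·8 = 56.

56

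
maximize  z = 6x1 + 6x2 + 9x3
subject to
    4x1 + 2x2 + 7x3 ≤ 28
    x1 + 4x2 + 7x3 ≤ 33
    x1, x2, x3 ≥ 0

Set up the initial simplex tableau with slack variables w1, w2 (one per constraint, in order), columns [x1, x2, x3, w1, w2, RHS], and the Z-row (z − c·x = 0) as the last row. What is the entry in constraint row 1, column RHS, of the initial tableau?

28

The RHS of constraint 1 is b_1 = 28.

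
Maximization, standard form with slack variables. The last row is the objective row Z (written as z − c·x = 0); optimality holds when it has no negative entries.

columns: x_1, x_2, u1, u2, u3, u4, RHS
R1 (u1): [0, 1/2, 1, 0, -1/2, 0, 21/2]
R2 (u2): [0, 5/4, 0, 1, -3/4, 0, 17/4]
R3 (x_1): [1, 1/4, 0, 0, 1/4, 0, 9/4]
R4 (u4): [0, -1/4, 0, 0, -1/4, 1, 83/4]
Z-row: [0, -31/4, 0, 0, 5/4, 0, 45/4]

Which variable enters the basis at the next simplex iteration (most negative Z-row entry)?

Negative Z-row entries: x_2: -31/4.
The most negative is -31/4 in column x_2, so x_2 enters.

x_2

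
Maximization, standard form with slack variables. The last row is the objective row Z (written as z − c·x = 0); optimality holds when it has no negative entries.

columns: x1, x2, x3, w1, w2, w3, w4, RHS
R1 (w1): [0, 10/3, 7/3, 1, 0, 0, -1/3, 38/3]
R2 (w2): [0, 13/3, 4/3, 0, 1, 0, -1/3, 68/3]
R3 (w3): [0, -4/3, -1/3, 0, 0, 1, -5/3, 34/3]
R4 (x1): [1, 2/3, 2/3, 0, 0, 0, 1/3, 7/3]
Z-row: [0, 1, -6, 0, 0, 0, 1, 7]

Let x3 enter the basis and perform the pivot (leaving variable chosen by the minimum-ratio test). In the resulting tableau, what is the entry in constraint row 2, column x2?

Ratio test on column x3 — row 1: (38/3)/(7/3) = 38/7; row 2: (68/3)/(4/3) = 17; row 3: entry -1/3 ≤ 0; row 4: (7/3)/(2/3) = 7/2. Minimum is 7/2 at row 4 (x1 leaves); pivot element 2/3.
Divide row 4 by 2/3; eliminate column x3 from the other rows.
Row 2 update in column x2: 13/3 − (4/3)·1 = 3.

3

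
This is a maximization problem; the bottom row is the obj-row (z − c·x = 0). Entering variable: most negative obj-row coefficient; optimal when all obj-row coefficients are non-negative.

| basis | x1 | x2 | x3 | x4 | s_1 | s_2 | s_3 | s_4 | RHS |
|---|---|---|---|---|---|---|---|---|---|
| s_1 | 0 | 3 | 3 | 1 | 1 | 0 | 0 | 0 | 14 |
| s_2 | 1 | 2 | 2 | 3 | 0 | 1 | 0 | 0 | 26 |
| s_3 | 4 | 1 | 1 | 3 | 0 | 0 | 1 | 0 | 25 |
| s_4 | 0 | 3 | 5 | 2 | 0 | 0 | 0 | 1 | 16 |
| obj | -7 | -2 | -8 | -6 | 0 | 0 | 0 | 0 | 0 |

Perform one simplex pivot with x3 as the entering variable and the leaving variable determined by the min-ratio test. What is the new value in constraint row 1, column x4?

Ratio test on column x3 — row 1: 14/3 = 14/3; row 2: 26/2 = 13; row 3: 25/1 = 25; row 4: 16/5 = 16/5. Minimum is 16/5 at row 4 (s_4 leaves); pivot element 5.
Divide row 4 by 5; eliminate column x3 from the other rows.
Row 1 update in column x4: 1 − 3·(2/5) = -1/5.

-1/5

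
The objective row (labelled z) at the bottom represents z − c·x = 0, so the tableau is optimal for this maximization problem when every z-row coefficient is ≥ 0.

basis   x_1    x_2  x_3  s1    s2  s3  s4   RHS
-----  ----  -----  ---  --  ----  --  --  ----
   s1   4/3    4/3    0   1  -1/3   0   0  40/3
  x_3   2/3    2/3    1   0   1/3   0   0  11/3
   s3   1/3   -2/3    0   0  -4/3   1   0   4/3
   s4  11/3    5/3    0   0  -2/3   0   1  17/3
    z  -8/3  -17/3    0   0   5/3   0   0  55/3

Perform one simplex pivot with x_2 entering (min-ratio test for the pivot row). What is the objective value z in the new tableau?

188/5

Ratio test on column x_2 — row 1: (40/3)/(4/3) = 10; row 2: (11/3)/(2/3) = 11/2; row 3: entry -2/3 ≤ 0; row 4: (17/3)/(5/3) = 17/5. Minimum is 17/5 at row 4 (s4 leaves); pivot element 5/3.
Pivot on row 4; the z-row RHS becomes 55/3 − (-17/3)·(17/5) = 188/5.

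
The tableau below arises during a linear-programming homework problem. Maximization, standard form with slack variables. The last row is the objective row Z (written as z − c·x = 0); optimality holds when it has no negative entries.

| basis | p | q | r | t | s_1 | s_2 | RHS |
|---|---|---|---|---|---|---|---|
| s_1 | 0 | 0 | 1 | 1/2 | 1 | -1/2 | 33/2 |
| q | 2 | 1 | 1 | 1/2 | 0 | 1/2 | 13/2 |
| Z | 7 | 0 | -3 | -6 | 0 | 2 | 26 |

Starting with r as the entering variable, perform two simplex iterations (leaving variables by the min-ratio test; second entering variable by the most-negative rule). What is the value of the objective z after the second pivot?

Ratio test on column r — row 1: (33/2)/1 = 33/2; row 2: (13/2)/1 = 13/2. Minimum is 13/2 at row 2 (q leaves); pivot element 1.
Pivot on row 2; the Z-row RHS becomes 26 − (-3)·(13/2) = 91/2.
Next entering variable (most negative Z-row entry -9/2): t.
Ratio test on column t — row 1: entry 0 ≤ 0; row 2: (13/2)/(1/2) = 13. Minimum is 13 at row 2 (r leaves); pivot element 1/2.
After the second pivot the Z-row RHS is 91/2 − (-9/2)·13 = 104.

104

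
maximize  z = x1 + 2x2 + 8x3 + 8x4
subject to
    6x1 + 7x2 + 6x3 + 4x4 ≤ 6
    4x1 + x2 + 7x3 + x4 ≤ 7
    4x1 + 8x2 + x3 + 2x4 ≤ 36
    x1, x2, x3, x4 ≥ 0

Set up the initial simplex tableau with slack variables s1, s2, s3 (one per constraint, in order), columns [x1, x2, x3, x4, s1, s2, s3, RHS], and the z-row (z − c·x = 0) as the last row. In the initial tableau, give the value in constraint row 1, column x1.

6

Constraint 1 has coefficient 6 on x1.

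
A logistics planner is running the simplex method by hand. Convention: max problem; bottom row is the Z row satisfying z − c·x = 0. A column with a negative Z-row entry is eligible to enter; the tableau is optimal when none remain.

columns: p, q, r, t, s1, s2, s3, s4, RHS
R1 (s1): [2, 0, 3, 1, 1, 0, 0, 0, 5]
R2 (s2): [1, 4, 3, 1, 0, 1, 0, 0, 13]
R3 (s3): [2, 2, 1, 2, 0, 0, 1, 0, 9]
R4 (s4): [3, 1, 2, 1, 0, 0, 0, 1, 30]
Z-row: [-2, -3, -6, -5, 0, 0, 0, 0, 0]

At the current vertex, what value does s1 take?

s1 is basic (row 1); its value is the RHS of that row, 5.

5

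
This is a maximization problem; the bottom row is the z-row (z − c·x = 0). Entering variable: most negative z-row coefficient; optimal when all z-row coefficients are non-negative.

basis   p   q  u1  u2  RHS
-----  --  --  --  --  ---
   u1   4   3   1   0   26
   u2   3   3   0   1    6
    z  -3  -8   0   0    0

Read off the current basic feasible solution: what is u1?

u1 is basic (row 1); its value is the RHS of that row, 26.

26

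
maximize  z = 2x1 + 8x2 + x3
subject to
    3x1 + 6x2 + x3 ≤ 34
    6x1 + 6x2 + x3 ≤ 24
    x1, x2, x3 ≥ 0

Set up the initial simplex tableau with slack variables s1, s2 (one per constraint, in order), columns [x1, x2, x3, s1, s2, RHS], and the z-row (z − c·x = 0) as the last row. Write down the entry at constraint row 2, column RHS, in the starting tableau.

24

The RHS of constraint 2 is b_2 = 24.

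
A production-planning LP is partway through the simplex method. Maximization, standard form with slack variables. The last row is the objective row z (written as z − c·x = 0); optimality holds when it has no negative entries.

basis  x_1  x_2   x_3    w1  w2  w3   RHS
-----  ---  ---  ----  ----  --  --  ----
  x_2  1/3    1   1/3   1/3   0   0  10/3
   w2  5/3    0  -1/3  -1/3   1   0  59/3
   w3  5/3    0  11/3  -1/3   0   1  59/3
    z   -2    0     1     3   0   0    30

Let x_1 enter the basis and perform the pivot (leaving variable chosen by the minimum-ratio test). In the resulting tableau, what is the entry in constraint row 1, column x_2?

3

Ratio test on column x_1 — row 1: (10/3)/(1/3) = 10; row 2: (59/3)/(5/3) = 59/5; row 3: (59/3)/(5/3) = 59/5. Minimum is 10 at row 1 (x_2 leaves); pivot element 1/3.
Divide row 1 by 1/3; eliminate column x_1 from the other rows.
In the new row 1, the x_2 entry is the old entry divided by the pivot: 1/(1/3) = 3.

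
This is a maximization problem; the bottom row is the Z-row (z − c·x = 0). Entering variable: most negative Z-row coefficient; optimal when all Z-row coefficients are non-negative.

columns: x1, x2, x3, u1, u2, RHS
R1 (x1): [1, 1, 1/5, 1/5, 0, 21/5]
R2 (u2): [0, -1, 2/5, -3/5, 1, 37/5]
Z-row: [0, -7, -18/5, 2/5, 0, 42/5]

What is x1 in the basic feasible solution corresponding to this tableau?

x1 is basic (row 1); its value is the RHS of that row, 21/5.

21/5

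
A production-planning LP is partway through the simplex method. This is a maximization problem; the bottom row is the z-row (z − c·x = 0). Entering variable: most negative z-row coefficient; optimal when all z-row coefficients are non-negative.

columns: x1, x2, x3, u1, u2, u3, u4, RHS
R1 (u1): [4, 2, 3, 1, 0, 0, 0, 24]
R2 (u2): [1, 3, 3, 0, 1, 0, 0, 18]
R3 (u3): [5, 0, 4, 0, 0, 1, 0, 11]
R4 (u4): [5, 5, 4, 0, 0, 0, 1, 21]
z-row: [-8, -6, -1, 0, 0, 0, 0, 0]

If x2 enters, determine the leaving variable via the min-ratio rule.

u4

Column x2 entries and ratios — u1: 24/2 = 12; u2: 18/3 = 6; u3: 0 ≤ 0, skip; u4: 21/5 = 21/5.
Smallest ratio is 21/5 in the row of u4, so u4 leaves.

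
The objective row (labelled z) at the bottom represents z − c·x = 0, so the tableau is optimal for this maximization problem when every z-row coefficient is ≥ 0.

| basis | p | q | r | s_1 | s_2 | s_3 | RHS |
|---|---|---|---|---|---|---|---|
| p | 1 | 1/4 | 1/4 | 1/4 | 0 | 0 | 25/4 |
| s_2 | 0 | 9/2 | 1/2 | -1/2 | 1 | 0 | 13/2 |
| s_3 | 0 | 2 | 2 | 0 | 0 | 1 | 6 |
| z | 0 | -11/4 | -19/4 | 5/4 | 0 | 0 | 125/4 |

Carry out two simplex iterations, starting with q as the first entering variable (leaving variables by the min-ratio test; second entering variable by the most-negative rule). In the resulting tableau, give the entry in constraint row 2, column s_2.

1/4

Ratio test on column q — row 1: (25/4)/(1/4) = 25; row 2: (13/2)/(9/2) = 13/9; row 3: 6/2 = 3. Minimum is 13/9 at row 2 (s_2 leaves); pivot element 9/2.
Divide row 2 by 9/2; eliminate column q from the other rows.
Second iteration: most negative z-row entry is -40/9 in column r, so r enters.
Ratio test on column r — row 1: (53/9)/(2/9) = 53/2; row 2: (13/9)/(1/9) = 13; row 3: (28/9)/(16/9) = 7/4. Minimum is 7/4 at row 3 (s_3 leaves); pivot element 16/9.
Divide row 3 by 16/9; eliminate column r from the other rows.
After both pivots, the entry at constraint row 2, column s_2 is 1/4.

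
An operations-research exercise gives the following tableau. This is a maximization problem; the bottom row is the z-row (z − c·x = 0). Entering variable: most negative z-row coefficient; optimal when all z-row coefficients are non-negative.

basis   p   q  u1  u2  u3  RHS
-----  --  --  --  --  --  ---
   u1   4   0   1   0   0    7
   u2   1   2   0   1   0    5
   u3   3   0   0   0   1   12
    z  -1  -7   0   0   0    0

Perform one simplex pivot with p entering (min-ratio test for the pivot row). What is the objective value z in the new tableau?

7/4

Ratio test on column p — row 1: 7/4 = 7/4; row 2: 5/1 = 5; row 3: 12/3 = 4. Minimum is 7/4 at row 1 (u1 leaves); pivot element 4.
Pivot on row 1; the z-row RHS becomes 0 − (-1)·(7/4) = 7/4.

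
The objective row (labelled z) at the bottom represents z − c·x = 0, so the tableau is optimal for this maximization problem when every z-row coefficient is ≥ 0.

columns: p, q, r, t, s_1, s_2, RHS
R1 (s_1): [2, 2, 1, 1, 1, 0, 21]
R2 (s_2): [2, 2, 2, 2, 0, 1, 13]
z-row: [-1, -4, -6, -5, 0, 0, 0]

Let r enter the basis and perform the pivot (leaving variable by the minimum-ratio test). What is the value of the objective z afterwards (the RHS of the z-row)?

Ratio test on column r — row 1: 21/1 = 21; row 2: 13/2 = 13/2. Minimum is 13/2 at row 2 (s_2 leaves); pivot element 2.
Pivot on row 2; the z-row RHS becomes 0 − (-6)·(13/2) = 39.

39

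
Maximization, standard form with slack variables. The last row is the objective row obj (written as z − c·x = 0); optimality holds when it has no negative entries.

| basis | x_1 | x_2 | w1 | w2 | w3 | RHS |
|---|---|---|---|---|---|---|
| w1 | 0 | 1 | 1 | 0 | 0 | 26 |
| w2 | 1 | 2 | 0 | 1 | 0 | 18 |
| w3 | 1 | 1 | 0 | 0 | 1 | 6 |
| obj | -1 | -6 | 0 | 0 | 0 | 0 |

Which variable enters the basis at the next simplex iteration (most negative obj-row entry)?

x_2

Negative obj-row entries: x_1: -1, x_2: -6.
The most negative is -6 in column x_2, so x_2 enters.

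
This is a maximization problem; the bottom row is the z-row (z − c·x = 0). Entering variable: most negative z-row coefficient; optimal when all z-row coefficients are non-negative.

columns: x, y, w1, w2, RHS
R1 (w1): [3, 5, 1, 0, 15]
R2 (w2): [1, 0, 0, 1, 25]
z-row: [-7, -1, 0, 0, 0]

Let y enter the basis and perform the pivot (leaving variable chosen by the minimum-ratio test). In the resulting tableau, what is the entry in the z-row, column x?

Ratio test on column y — row 1: 15/5 = 3; row 2: entry 0 ≤ 0. Minimum is 3 at row 1 (w1 leaves); pivot element 5.
Divide row 1 by 5; eliminate column y from the other rows.
z-row update in column x: -7 − (-1)·(3/5) = -32/5.

-32/5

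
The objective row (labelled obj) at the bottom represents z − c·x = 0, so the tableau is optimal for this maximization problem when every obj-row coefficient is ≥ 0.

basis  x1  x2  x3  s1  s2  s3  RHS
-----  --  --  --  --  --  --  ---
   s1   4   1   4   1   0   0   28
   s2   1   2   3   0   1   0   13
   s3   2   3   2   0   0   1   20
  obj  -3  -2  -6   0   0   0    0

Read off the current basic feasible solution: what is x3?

0

x3 is not in the basis, so in the current basic feasible solution x3 = 0.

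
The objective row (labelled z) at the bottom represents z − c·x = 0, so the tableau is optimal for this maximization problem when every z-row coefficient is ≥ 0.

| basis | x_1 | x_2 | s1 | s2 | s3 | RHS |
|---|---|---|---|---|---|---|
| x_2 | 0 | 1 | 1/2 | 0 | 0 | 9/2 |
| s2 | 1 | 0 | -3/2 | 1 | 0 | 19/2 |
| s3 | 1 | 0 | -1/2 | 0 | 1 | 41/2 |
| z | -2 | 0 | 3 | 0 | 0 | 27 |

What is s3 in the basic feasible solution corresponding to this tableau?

s3 is basic (row 3); its value is the RHS of that row, 41/2.

41/2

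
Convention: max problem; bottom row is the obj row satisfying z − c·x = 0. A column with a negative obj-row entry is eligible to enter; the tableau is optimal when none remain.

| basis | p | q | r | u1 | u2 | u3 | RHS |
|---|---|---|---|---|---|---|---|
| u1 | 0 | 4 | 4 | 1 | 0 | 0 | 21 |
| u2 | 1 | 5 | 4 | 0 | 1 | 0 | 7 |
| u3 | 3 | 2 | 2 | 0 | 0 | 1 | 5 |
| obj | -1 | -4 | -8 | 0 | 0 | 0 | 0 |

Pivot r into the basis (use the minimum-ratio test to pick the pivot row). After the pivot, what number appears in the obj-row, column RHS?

14

Ratio test on column r — row 1: 21/4 = 21/4; row 2: 7/4 = 7/4; row 3: 5/2 = 5/2. Minimum is 7/4 at row 2 (u2 leaves); pivot element 4.
Divide row 2 by 4; eliminate column r from the other rows.
obj-row update in column RHS: 0 − (-8)·(7/4) = 14.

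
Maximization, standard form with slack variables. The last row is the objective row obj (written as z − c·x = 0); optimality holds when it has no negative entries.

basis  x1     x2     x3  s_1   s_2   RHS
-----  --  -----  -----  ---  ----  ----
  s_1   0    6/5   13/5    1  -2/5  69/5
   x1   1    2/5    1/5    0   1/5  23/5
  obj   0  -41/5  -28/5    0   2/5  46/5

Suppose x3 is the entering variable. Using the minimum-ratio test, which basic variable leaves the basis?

s_1

Column x3 entries and ratios — s_1: (69/5)/(13/5) = 69/13; x1: (23/5)/(1/5) = 23.
Smallest ratio is 69/13 in the row of s_1, so s_1 leaves.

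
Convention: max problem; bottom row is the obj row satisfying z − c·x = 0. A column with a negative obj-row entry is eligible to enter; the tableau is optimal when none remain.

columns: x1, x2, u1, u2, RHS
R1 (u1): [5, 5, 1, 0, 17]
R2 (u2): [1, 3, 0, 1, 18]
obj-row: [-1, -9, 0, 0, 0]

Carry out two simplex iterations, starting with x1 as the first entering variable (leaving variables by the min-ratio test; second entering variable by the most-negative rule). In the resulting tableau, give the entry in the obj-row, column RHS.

Ratio test on column x1 — row 1: 17/5 = 17/5; row 2: 18/1 = 18. Minimum is 17/5 at row 1 (u1 leaves); pivot element 5.
Divide row 1 by 5; eliminate column x1 from the other rows.
Second iteration: most negative obj-row entry is -8 in column x2, so x2 enters.
Ratio test on column x2 — row 1: (17/5)/1 = 17/5; row 2: (73/5)/2 = 73/10. Minimum is 17/5 at row 1 (x1 leaves); pivot element 1.
Divide row 1 by 1; eliminate column x2 from the other rows.
After both pivots, the entry at the obj-row, column RHS is 153/5.

153/5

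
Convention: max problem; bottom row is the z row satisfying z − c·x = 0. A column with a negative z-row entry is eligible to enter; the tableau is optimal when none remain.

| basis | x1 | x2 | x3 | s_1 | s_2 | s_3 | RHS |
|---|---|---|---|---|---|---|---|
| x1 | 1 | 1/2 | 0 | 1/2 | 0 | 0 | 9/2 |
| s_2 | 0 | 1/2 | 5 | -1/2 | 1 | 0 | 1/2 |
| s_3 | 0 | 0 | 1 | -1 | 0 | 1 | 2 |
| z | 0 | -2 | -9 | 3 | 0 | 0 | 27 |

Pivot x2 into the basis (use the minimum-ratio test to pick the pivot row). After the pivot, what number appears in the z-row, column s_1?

Ratio test on column x2 — row 1: (9/2)/(1/2) = 9; row 2: (1/2)/(1/2) = 1; row 3: entry 0 ≤ 0. Minimum is 1 at row 2 (s_2 leaves); pivot element 1/2.
Divide row 2 by 1/2; eliminate column x2 from the other rows.
z-row update in column s_1: 3 − (-2)·(-1) = 1.

1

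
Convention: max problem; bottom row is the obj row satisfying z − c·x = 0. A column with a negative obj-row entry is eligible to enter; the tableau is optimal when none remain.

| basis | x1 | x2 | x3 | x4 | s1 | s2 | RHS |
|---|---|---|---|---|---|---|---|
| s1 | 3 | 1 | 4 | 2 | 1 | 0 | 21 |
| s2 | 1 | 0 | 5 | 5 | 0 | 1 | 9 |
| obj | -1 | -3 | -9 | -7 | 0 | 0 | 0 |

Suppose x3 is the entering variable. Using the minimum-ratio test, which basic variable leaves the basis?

s2

Column x3 entries and ratios — s1: 21/4 = 21/4; s2: 9/5 = 9/5.
Smallest ratio is 9/5 in the row of s2, so s2 leaves.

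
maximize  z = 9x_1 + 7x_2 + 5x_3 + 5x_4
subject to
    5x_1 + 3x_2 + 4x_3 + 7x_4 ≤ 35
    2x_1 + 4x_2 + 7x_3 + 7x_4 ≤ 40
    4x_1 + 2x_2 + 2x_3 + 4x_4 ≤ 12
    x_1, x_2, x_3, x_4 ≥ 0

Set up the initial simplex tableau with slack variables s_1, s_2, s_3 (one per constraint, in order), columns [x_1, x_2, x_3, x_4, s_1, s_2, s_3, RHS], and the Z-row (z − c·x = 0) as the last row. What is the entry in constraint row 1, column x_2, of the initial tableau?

3

Constraint 1 has coefficient 3 on x_2.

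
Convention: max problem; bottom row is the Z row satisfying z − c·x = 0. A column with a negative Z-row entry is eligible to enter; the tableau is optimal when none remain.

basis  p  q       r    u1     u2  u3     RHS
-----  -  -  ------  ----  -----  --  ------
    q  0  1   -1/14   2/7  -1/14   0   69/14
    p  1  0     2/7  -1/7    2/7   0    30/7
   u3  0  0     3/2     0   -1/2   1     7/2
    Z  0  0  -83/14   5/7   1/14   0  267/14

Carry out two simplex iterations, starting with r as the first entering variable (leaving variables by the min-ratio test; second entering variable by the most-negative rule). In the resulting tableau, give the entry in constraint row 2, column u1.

-3/8

Ratio test on column r — row 1: entry -1/14 ≤ 0; row 2: (30/7)/(2/7) = 15; row 3: (7/2)/(3/2) = 7/3. Minimum is 7/3 at row 3 (u3 leaves); pivot element 3/2.
Divide row 3 by 3/2; eliminate column r from the other rows.
Second iteration: most negative Z-row entry is -40/21 in column u2, so u2 enters.
Ratio test on column u2 — row 1: entry -2/21 ≤ 0; row 2: (76/21)/(8/21) = 19/2; row 3: entry -1/3 ≤ 0. Minimum is 19/2 at row 2 (p leaves); pivot element 8/21.
Divide row 2 by 8/21; eliminate column u2 from the other rows.
After both pivots, the entry at constraint row 2, column u1 is -3/8.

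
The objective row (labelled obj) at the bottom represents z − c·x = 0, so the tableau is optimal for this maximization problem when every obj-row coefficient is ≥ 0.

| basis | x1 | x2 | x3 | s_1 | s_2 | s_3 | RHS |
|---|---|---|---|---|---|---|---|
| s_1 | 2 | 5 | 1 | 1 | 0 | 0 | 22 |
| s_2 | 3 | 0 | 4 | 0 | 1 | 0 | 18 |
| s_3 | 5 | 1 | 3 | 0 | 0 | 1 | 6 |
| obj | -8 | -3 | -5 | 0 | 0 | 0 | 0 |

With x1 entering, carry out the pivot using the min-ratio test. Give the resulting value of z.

Ratio test on column x1 — row 1: 22/2 = 11; row 2: 18/3 = 6; row 3: 6/5 = 6/5. Minimum is 6/5 at row 3 (s_3 leaves); pivot element 5.
Pivot on row 3; the obj-row RHS becomes 0 − (-8)·(6/5) = 48/5.

48/5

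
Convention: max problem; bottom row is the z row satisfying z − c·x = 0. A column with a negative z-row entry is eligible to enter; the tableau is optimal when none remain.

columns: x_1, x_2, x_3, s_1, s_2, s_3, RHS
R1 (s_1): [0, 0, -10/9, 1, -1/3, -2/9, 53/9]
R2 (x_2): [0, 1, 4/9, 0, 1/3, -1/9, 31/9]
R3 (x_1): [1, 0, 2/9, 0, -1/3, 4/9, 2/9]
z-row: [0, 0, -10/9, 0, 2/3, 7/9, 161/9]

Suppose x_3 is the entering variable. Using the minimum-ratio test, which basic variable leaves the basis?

x_1

Column x_3 entries and ratios — s_1: -10/9 ≤ 0, skip; x_2: (31/9)/(4/9) = 31/4; x_1: (2/9)/(2/9) = 1.
Smallest ratio is 1 in the row of x_1, so x_1 leaves.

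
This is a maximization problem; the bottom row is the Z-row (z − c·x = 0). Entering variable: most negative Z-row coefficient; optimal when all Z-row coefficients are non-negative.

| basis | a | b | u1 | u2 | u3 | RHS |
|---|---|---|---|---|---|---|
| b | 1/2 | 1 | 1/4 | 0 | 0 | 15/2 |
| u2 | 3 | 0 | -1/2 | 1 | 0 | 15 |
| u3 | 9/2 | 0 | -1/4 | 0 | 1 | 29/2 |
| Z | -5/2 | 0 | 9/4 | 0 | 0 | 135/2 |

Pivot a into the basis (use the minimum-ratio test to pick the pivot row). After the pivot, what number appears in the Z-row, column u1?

Ratio test on column a — row 1: (15/2)/(1/2) = 15; row 2: 15/3 = 5; row 3: (29/2)/(9/2) = 29/9. Minimum is 29/9 at row 3 (u3 leaves); pivot element 9/2.
Divide row 3 by 9/2; eliminate column a from the other rows.
Z-row update in column u1: 9/4 − (-5/2)·(-1/18) = 19/9.

19/9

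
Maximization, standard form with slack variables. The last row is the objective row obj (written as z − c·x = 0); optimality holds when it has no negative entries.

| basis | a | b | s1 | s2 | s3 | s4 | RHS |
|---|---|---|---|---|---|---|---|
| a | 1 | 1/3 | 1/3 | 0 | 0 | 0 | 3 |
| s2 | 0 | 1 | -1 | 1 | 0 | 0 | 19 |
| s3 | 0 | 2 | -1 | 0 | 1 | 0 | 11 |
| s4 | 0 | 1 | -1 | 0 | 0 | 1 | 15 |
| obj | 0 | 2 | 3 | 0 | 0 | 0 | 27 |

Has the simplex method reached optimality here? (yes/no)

yes

Every obj-row coefficient is ≥ 0, so the tableau is optimal.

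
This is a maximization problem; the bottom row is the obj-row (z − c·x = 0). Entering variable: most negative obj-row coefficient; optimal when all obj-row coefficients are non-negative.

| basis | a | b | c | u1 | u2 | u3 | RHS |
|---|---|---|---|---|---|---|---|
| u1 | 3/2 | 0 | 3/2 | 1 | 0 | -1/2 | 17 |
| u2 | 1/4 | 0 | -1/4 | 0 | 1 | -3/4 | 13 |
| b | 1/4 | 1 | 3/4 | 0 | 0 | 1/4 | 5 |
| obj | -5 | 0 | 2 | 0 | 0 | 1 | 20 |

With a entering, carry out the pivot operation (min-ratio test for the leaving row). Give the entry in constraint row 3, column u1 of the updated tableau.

-1/6

Ratio test on column a — row 1: 17/(3/2) = 34/3; row 2: 13/(1/4) = 52; row 3: 5/(1/4) = 20. Minimum is 34/3 at row 1 (u1 leaves); pivot element 3/2.
Divide row 1 by 3/2; eliminate column a from the other rows.
Row 3 update in column u1: 0 − (1/4)·(2/3) = -1/6.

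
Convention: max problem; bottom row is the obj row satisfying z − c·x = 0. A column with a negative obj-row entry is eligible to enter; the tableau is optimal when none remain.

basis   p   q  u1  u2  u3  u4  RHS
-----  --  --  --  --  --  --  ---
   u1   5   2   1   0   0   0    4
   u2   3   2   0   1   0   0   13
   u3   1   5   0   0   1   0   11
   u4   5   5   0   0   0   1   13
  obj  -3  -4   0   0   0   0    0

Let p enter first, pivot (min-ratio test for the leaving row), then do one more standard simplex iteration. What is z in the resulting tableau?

Ratio test on column p — row 1: 4/5 = 4/5; row 2: 13/3 = 13/3; row 3: 11/1 = 11; row 4: 13/5 = 13/5. Minimum is 4/5 at row 1 (u1 leaves); pivot element 5.
Pivot on row 1; the obj-row RHS becomes 0 − (-3)·(4/5) = 12/5.
Next entering variable (most negative obj-row entry -14/5): q.
Ratio test on column q — row 1: (4/5)/(2/5) = 2; row 2: (53/5)/(4/5) = 53/4; row 3: (51/5)/(23/5) = 51/23; row 4: 9/3 = 3. Minimum is 2 at row 1 (p leaves); pivot element 2/5.
After the second pivot the obj-row RHS is 12/5 − (-14/5)·2 = 8.

8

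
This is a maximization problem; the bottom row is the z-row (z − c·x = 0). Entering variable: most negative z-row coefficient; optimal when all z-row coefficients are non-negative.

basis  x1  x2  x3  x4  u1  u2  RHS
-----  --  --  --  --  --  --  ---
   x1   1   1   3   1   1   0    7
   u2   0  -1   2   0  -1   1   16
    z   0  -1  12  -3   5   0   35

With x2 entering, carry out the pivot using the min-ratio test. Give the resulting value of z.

42

Ratio test on column x2 — row 1: 7/1 = 7; row 2: entry -1 ≤ 0. Minimum is 7 at row 1 (x1 leaves); pivot element 1.
Pivot on row 1; the z-row RHS becomes 35 − (-1)·7 = 42.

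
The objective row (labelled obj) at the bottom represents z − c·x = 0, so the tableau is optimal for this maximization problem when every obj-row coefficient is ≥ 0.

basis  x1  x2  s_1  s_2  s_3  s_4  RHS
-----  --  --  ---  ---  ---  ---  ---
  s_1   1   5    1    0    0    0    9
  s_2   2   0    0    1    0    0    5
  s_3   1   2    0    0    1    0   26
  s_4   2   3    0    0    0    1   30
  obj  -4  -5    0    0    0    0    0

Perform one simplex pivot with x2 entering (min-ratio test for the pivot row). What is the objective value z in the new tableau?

9

Ratio test on column x2 — row 1: 9/5 = 9/5; row 2: entry 0 ≤ 0; row 3: 26/2 = 13; row 4: 30/3 = 10. Minimum is 9/5 at row 1 (s_1 leaves); pivot element 5.
Pivot on row 1; the obj-row RHS becomes 0 − (-5)·(9/5) = 9.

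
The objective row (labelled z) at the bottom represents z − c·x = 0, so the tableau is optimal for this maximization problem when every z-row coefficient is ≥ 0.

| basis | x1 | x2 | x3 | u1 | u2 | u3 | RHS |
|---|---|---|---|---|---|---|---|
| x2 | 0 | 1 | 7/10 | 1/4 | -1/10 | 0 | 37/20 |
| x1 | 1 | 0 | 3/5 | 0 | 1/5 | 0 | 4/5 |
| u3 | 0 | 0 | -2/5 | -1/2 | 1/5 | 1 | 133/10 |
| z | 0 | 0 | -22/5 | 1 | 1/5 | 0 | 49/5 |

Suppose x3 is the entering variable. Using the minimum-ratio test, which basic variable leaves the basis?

Column x3 entries and ratios — x2: (37/20)/(7/10) = 37/14; x1: (4/5)/(3/5) = 4/3; u3: -2/5 ≤ 0, skip.
Smallest ratio is 4/3 in the row of x1, so x1 leaves.

x1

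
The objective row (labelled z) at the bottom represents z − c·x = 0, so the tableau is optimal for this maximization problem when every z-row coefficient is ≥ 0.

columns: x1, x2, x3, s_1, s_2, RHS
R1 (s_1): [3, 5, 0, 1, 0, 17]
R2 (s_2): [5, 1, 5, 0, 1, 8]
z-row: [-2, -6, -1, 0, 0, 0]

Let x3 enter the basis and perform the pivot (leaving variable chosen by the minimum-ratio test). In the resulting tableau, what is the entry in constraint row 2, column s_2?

Ratio test on column x3 — row 1: entry 0 ≤ 0; row 2: 8/5 = 8/5. Minimum is 8/5 at row 2 (s_2 leaves); pivot element 5.
Divide row 2 by 5; eliminate column x3 from the other rows.
In the new row 2, the s_2 entry is the old entry divided by the pivot: 1/5 = 1/5.

1/5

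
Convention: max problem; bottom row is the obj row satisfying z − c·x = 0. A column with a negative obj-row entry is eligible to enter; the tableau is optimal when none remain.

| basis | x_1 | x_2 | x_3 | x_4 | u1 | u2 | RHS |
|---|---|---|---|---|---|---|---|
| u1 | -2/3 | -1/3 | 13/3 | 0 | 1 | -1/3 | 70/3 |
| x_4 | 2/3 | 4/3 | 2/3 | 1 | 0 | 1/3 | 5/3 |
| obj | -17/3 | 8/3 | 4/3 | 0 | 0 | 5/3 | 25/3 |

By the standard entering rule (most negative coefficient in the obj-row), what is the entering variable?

x_1

Negative obj-row entries: x_1: -17/3.
The most negative is -17/3 in column x_1, so x_1 enters.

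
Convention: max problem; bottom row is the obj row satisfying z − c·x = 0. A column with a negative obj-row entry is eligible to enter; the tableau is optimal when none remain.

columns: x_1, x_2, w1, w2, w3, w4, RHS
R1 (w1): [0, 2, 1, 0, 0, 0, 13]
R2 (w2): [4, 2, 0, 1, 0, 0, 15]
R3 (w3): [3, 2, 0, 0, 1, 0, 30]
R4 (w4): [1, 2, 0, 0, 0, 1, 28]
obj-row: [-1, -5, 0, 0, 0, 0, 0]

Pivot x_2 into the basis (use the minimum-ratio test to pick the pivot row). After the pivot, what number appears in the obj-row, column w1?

Ratio test on column x_2 — row 1: 13/2 = 13/2; row 2: 15/2 = 15/2; row 3: 30/2 = 15; row 4: 28/2 = 14. Minimum is 13/2 at row 1 (w1 leaves); pivot element 2.
Divide row 1 by 2; eliminate column x_2 from the other rows.
obj-row update in column w1: 0 − (-5)·(1/2) = 5/2.

5/2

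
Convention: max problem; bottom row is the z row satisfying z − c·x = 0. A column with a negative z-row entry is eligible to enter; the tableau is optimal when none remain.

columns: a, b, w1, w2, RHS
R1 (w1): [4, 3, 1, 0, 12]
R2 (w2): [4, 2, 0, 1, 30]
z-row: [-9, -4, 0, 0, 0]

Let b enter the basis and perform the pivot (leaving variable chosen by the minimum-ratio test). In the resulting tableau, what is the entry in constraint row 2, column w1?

Ratio test on column b — row 1: 12/3 = 4; row 2: 30/2 = 15. Minimum is 4 at row 1 (w1 leaves); pivot element 3.
Divide row 1 by 3; eliminate column b from the other rows.
Row 2 update in column w1: 0 − 2·(1/3) = -2/3.

-2/3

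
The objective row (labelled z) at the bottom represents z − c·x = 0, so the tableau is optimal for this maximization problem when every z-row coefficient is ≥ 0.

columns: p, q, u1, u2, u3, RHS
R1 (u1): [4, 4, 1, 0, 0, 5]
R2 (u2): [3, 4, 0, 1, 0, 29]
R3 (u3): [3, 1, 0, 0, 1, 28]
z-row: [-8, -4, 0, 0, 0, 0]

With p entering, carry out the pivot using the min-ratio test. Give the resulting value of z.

10

Ratio test on column p — row 1: 5/4 = 5/4; row 2: 29/3 = 29/3; row 3: 28/3 = 28/3. Minimum is 5/4 at row 1 (u1 leaves); pivot element 4.
Pivot on row 1; the z-row RHS becomes 0 − (-8)·(5/4) = 10.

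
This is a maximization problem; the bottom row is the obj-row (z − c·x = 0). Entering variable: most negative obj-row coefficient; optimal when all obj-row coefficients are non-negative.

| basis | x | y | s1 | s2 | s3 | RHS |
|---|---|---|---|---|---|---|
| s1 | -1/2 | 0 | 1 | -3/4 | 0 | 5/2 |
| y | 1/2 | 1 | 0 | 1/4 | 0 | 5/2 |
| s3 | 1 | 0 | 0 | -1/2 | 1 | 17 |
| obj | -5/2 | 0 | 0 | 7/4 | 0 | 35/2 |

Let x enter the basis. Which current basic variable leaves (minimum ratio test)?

y

Column x entries and ratios — s1: -1/2 ≤ 0, skip; y: (5/2)/(1/2) = 5; s3: 17/1 = 17.
Smallest ratio is 5 in the row of y, so y leaves.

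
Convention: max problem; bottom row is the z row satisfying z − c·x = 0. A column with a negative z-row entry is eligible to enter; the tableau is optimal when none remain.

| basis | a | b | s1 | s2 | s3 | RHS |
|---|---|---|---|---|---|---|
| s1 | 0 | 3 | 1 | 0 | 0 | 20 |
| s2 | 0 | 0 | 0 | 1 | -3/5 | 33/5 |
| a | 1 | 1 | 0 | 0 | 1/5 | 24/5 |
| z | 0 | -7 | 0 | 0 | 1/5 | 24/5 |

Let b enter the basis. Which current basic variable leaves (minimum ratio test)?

a

Column b entries and ratios — s1: 20/3 = 20/3; s2: 0 ≤ 0, skip; a: (24/5)/1 = 24/5.
Smallest ratio is 24/5 in the row of a, so a leaves.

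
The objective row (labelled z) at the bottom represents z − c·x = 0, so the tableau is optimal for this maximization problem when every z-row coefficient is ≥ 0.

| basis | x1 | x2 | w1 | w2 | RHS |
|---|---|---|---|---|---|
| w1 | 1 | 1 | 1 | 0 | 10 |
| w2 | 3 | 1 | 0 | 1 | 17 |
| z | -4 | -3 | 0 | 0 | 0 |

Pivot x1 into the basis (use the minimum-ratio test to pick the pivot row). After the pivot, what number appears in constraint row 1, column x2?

Ratio test on column x1 — row 1: 10/1 = 10; row 2: 17/3 = 17/3. Minimum is 17/3 at row 2 (w2 leaves); pivot element 3.
Divide row 2 by 3; eliminate column x1 from the other rows.
Row 1 update in column x2: 1 − 1·(1/3) = 2/3.

2/3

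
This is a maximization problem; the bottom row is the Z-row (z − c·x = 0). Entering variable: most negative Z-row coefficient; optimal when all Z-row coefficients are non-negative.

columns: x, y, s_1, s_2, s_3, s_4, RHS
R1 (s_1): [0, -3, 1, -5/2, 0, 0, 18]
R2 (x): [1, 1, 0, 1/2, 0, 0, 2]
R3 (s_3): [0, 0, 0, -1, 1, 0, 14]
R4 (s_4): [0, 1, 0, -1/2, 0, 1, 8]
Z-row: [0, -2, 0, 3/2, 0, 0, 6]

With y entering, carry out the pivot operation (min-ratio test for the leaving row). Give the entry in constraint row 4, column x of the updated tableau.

Ratio test on column y — row 1: entry -3 ≤ 0; row 2: 2/1 = 2; row 3: entry 0 ≤ 0; row 4: 8/1 = 8. Minimum is 2 at row 2 (x leaves); pivot element 1.
Divide row 2 by 1; eliminate column y from the other rows.
Row 4 update in column x: 0 − 1·1 = -1.

-1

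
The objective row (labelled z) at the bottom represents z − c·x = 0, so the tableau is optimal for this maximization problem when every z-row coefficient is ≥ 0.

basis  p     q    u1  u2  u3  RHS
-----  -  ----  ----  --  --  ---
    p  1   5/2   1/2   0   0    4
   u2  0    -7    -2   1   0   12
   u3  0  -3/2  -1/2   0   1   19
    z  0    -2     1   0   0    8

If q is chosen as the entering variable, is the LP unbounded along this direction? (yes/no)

Column q has positive entries in row(s) 1, so the ratio test bounds it — not unbounded.

no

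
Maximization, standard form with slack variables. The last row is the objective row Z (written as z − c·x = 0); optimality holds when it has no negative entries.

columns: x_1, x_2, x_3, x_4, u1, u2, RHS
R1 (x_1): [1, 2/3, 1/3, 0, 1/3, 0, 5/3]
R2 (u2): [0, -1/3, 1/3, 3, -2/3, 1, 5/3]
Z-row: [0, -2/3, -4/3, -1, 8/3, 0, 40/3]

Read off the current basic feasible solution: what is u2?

5/3

u2 is basic (row 2); its value is the RHS of that row, 5/3.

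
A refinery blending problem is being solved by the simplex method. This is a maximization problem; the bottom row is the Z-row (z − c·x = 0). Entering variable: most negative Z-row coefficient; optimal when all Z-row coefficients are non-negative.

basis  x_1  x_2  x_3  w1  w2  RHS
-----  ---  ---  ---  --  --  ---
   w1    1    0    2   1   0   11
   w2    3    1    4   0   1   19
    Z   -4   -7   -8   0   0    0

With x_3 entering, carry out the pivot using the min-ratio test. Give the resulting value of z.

Ratio test on column x_3 — row 1: 11/2 = 11/2; row 2: 19/4 = 19/4. Minimum is 19/4 at row 2 (w2 leaves); pivot element 4.
Pivot on row 2; the Z-row RHS becomes 0 − (-8)·(19/4) = 38.

38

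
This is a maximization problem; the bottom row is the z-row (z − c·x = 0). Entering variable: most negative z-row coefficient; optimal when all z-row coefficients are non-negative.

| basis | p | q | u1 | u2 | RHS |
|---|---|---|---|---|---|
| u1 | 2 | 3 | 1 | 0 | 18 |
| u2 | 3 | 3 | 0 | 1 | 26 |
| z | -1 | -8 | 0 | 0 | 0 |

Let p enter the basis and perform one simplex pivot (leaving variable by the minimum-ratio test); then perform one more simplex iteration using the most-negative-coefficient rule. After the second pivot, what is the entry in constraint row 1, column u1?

1

Ratio test on column p — row 1: 18/2 = 9; row 2: 26/3 = 26/3. Minimum is 26/3 at row 2 (u2 leaves); pivot element 3.
Divide row 2 by 3; eliminate column p from the other rows.
Second iteration: most negative z-row entry is -7 in column q, so q enters.
Ratio test on column q — row 1: (2/3)/1 = 2/3; row 2: (26/3)/1 = 26/3. Minimum is 2/3 at row 1 (u1 leaves); pivot element 1.
Divide row 1 by 1; eliminate column q from the other rows.
After both pivots, the entry at constraint row 1, column u1 is 1.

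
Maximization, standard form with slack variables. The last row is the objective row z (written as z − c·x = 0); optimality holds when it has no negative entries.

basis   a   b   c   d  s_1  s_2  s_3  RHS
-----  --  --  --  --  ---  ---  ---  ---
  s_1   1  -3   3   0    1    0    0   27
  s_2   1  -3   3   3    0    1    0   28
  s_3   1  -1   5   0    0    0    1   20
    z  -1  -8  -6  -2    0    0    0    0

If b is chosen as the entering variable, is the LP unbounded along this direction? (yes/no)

yes

Every constraint-row entry in column b is ≤ 0, so increasing b is unbounded.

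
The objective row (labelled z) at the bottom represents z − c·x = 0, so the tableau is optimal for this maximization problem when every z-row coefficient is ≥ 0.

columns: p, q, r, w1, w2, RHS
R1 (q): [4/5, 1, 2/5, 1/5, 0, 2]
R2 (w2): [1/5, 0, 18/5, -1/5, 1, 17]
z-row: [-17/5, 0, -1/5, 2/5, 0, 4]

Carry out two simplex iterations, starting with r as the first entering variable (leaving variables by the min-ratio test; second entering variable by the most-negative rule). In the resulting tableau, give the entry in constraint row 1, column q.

9/7

Ratio test on column r — row 1: 2/(2/5) = 5; row 2: 17/(18/5) = 85/18. Minimum is 85/18 at row 2 (w2 leaves); pivot element 18/5.
Divide row 2 by 18/5; eliminate column r from the other rows.
Second iteration: most negative z-row entry is -61/18 in column p, so p enters.
Ratio test on column p — row 1: (1/9)/(7/9) = 1/7; row 2: (85/18)/(1/18) = 85. Minimum is 1/7 at row 1 (q leaves); pivot element 7/9.
Divide row 1 by 7/9; eliminate column p from the other rows.
After both pivots, the entry at constraint row 1, column q is 9/7.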